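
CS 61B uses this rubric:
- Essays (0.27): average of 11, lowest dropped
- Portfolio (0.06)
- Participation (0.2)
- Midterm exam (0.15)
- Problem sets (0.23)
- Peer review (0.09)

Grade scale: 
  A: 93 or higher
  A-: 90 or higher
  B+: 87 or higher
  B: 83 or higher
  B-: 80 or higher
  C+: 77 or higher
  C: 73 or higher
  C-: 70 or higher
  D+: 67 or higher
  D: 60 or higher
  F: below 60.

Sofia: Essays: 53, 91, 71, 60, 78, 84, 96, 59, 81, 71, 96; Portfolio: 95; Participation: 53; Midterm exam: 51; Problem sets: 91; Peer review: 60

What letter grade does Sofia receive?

C-

Essays: drop 53 → average of remaining 10 = 787/10 = 78.7
Weighted total:
  Essays 78.7 × 0.27 = 21.249
  Portfolio 95 × 0.06 = 5.7
  Participation 53 × 0.2 = 10.6
  Midterm exam 51 × 0.15 = 7.65
  Problem sets 91 × 0.23 = 20.93
  Peer review 60 × 0.09 = 5.4
Sum = 71.529
71.529 is ≥ 70 and < 73 → C-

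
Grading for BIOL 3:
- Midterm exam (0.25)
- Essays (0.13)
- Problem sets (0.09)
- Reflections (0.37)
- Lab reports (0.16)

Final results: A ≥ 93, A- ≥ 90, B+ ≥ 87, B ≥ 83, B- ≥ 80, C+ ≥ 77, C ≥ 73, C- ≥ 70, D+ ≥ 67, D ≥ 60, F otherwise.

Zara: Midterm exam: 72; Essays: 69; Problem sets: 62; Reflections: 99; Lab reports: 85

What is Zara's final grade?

B-

Weighted total:
  Midterm exam 72 × 0.25 = 18
  Essays 69 × 0.13 = 8.97
  Problem sets 62 × 0.09 = 5.58
  Reflections 99 × 0.37 = 36.63
  Lab reports 85 × 0.16 = 13.6
Sum = 82.78
82.78 is ≥ 80 and < 83 → B-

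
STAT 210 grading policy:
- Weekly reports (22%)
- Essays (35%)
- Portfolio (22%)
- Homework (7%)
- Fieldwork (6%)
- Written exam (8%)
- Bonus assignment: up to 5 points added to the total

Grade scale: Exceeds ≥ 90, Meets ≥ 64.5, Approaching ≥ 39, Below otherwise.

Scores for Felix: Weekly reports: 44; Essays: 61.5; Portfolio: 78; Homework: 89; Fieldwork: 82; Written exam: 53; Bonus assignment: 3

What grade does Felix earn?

Weighted total:
  Weekly reports 44 × 0.22 = 9.68
  Essays 61.5 × 0.35 = 21.525
  Portfolio 78 × 0.22 = 17.16
  Homework 89 × 0.07 = 6.23
  Fieldwork 82 × 0.06 = 4.92
  Written exam 53 × 0.08 = 4.24
Sum = 63.755
Bonus assignment: 63.755 + 3 = 66.755
66.755 is ≥ 64.5 and < 90 → Meets

Meets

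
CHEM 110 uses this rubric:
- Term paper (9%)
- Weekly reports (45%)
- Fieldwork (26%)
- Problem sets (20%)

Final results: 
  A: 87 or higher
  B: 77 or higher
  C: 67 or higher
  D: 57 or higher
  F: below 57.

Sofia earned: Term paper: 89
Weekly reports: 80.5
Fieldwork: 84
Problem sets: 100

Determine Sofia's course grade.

Weighted total:
  Term paper 89 × 0.09 = 8.01
  Weekly reports 80.5 × 0.45 = 36.225
  Fieldwork 84 × 0.26 = 21.84
  Problem sets 100 × 0.2 = 20
Sum = 86.075
86.075 is ≥ 77 and < 87 → B

B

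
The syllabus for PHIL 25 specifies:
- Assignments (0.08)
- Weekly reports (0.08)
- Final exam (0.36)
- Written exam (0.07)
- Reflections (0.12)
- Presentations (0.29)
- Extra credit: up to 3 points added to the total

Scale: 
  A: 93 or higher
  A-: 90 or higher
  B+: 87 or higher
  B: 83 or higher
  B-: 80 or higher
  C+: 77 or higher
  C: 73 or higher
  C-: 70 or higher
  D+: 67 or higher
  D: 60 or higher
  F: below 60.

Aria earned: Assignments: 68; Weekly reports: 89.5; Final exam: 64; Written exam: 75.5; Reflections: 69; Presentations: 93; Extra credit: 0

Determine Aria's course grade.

Weighted total:
  Assignments 68 × 0.08 = 5.44
  Weekly reports 89.5 × 0.08 = 7.16
  Final exam 64 × 0.36 = 23.04
  Written exam 75.5 × 0.07 = 5.285
  Reflections 69 × 0.12 = 8.28
  Presentations 93 × 0.29 = 26.97
Sum = 76.175
Extra credit: 76.175 + 0 = 76.175
76.175 is ≥ 73 and < 77 → C

C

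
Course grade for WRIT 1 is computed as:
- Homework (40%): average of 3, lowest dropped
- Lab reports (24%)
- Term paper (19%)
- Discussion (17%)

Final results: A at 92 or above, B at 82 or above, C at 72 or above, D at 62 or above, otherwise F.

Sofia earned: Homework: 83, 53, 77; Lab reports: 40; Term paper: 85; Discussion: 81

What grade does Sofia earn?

Homework: drop 53 → average of remaining 2 = 160/2 = 80
Weighted total:
  Homework 80 × 0.4 = 32
  Lab reports 40 × 0.24 = 9.6
  Term paper 85 × 0.19 = 16.15
  Discussion 81 × 0.17 = 13.77
Sum = 71.52
71.52 is ≥ 62 and < 72 → D

D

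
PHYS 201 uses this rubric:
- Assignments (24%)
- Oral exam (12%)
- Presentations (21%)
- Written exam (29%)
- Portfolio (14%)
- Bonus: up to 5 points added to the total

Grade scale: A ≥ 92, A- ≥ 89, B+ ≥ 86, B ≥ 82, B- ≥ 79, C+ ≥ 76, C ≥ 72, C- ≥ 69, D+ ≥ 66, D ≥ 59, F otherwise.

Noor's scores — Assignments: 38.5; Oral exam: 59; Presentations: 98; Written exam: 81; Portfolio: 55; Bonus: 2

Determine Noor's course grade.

Weighted total:
  Assignments 38.5 × 0.24 = 9.24
  Oral exam 59 × 0.12 = 7.08
  Presentations 98 × 0.21 = 20.58
  Written exam 81 × 0.29 = 23.49
  Portfolio 55 × 0.14 = 7.7
Sum = 68.09
Bonus: 68.09 + 2 = 70.09
70.09 is ≥ 69 and < 72 → C-

C-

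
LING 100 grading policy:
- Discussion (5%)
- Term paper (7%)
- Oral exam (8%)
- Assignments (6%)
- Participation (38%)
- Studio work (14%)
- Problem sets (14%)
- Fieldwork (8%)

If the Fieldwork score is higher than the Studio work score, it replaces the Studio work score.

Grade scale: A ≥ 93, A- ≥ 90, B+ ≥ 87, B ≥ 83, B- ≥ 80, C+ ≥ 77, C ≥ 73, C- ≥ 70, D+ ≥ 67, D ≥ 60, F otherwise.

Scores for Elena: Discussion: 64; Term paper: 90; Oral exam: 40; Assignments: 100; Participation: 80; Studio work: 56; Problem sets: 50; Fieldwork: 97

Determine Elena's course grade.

C+

Fieldwork (97) > Studio work (56), so Studio work counts as 97.
Weighted total:
  Discussion 64 × 0.05 = 3.2
  Term paper 90 × 0.07 = 6.3
  Oral exam 40 × 0.08 = 3.2
  Assignments 100 × 0.06 = 6
  Participation 80 × 0.38 = 30.4
  Studio work 97 × 0.14 = 13.58
  Problem sets 50 × 0.14 = 7
  Fieldwork 97 × 0.08 = 7.76
Sum = 77.44
77.44 is ≥ 77 and < 80 → C+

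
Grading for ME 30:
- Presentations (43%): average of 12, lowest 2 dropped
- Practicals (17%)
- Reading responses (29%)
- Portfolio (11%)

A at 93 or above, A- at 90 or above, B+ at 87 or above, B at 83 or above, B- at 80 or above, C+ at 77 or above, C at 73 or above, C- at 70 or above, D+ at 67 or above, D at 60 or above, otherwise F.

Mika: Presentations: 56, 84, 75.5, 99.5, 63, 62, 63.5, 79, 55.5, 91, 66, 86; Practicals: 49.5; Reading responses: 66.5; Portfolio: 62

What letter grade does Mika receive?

D+

Presentations: drop 55.5, 56 → average of remaining 10 = 769.5/10 = 76.95
Weighted total:
  Presentations 76.95 × 0.43 = 33.0885
  Practicals 49.5 × 0.17 = 8.415
  Reading responses 66.5 × 0.29 = 19.285
  Portfolio 62 × 0.11 = 6.82
Sum = 67.6085
67.6085 is ≥ 67 and < 70 → D+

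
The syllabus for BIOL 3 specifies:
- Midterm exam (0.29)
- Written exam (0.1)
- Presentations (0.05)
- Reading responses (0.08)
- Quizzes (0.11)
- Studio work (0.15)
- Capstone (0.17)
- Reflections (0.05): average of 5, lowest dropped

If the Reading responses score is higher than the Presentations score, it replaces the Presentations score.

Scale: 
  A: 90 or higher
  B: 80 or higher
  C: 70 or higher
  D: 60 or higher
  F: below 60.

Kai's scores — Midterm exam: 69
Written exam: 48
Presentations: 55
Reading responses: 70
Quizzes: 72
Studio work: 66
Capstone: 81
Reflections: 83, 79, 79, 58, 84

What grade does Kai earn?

Reflections: drop 58 → average of remaining 4 = 325/4 = 81.25
Reading responses (70) > Presentations (55), so Presentations counts as 70.
Weighted total:
  Midterm exam 69 × 0.29 = 20.01
  Written exam 48 × 0.1 = 4.8
  Presentations 70 × 0.05 = 3.5
  Reading responses 70 × 0.08 = 5.6
  Quizzes 72 × 0.11 = 7.92
  Studio work 66 × 0.15 = 9.9
  Capstone 81 × 0.17 = 13.77
  Reflections 81.25 × 0.05 = 4.0625
Sum = 69.5625
69.5625 is ≥ 60 and < 70 → D

D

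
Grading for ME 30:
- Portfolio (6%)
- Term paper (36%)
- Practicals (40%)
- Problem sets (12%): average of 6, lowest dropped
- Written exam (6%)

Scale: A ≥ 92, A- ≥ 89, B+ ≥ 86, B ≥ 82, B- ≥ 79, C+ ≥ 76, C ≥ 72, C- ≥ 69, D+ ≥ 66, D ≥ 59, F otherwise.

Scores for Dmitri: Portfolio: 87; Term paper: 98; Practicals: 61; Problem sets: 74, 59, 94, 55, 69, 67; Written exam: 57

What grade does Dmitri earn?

Problem sets: drop 55 → average of remaining 5 = 363/5 = 72.6
Weighted total:
  Portfolio 87 × 0.06 = 5.22
  Term paper 98 × 0.36 = 35.28
  Practicals 61 × 0.4 = 24.4
  Problem sets 72.6 × 0.12 = 8.712
  Written exam 57 × 0.06 = 3.42
Sum = 77.032
77.032 is ≥ 76 and < 79 → C+

C+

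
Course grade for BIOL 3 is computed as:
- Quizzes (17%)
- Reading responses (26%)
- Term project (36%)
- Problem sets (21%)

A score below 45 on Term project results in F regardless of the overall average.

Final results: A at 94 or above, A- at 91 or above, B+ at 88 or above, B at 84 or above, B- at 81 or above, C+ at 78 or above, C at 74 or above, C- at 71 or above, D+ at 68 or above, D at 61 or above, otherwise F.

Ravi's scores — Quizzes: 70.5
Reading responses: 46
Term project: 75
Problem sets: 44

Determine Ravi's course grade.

Term project score 75 ≥ 45: minimum met.
Weighted total:
  Quizzes 70.5 × 0.17 = 11.985
  Reading responses 46 × 0.26 = 11.96
  Term project 75 × 0.36 = 27
  Problem sets 44 × 0.21 = 9.24
Sum = 60.185
60.185 < 61 → F

F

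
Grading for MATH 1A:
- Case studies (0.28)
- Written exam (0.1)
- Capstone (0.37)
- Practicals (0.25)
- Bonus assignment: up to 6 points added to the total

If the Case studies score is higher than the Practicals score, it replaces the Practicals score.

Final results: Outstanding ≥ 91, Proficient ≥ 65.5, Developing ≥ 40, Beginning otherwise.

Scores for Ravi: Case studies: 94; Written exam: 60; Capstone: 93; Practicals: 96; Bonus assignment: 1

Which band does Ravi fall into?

Case studies (94) ≤ Practicals (96), so Practicals stays at 96.
Weighted total:
  Case studies 94 × 0.28 = 26.32
  Written exam 60 × 0.1 = 6
  Capstone 93 × 0.37 = 34.41
  Practicals 96 × 0.25 = 24
Sum = 90.73
Bonus assignment: 90.73 + 1 = 91.73
91.73 ≥ 91 → Outstanding

Outstanding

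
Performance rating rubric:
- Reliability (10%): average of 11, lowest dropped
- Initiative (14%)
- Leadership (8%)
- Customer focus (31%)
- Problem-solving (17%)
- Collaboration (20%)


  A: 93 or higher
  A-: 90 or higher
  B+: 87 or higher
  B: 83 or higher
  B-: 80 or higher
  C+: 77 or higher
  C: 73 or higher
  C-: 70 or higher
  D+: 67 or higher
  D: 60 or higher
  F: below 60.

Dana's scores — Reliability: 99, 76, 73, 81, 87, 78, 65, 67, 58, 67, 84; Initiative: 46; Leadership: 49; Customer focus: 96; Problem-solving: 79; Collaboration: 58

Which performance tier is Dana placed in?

C-

Reliability: drop 58 → average of remaining 10 = 777/10 = 77.7
Weighted total:
  Reliability 77.7 × 0.1 = 7.77
  Initiative 46 × 0.14 = 6.44
  Leadership 49 × 0.08 = 3.92
  Customer focus 96 × 0.31 = 29.76
  Problem-solving 79 × 0.17 = 13.43
  Collaboration 58 × 0.2 = 11.6
Sum = 72.92
72.92 is ≥ 70 and < 73 → C-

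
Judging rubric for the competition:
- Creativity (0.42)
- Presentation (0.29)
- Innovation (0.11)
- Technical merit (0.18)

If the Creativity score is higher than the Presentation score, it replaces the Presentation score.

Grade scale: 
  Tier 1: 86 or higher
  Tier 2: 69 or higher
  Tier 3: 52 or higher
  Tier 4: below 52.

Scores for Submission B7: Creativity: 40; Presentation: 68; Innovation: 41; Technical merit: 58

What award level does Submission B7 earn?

Tier 4

Creativity (40) ≤ Presentation (68), so Presentation stays at 68.
Weighted total:
  Creativity 40 × 0.42 = 16.8
  Presentation 68 × 0.29 = 19.72
  Innovation 41 × 0.11 = 4.51
  Technical merit 58 × 0.18 = 10.44
Sum = 51.47
51.47 < 52 → Tier 4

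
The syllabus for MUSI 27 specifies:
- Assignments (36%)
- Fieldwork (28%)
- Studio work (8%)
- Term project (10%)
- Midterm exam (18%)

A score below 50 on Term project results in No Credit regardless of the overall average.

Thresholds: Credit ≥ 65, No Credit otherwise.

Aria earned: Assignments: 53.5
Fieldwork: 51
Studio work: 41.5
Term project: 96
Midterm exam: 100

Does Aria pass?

Term project score 96 ≥ 50: minimum met.
Weighted total:
  Assignments 53.5 × 0.36 = 19.26
  Fieldwork 51 × 0.28 = 14.28
  Studio work 41.5 × 0.08 = 3.32
  Term project 96 × 0.1 = 9.6
  Midterm exam 100 × 0.18 = 18
Sum = 64.46
64.46 < 65 → No Credit

No Credit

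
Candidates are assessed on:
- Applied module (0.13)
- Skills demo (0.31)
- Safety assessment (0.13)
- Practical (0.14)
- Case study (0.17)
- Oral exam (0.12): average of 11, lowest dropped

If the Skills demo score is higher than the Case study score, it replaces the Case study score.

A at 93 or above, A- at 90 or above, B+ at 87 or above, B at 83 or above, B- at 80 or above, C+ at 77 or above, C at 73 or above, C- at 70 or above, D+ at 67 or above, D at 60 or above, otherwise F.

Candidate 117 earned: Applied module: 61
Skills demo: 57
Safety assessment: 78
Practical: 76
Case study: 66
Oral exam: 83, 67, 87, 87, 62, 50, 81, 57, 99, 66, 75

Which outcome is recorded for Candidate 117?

D

Oral exam: drop 50 → average of remaining 10 = 764/10 = 76.4
Skills demo (57) ≤ Case study (66), so Case study stays at 66.
Weighted total:
  Applied module 61 × 0.13 = 7.93
  Skills demo 57 × 0.31 = 17.67
  Safety assessment 78 × 0.13 = 10.14
  Practical 76 × 0.14 = 10.64
  Case study 66 × 0.17 = 11.22
  Oral exam 76.4 × 0.12 = 9.168
Sum = 66.768
66.768 is ≥ 60 and < 67 → D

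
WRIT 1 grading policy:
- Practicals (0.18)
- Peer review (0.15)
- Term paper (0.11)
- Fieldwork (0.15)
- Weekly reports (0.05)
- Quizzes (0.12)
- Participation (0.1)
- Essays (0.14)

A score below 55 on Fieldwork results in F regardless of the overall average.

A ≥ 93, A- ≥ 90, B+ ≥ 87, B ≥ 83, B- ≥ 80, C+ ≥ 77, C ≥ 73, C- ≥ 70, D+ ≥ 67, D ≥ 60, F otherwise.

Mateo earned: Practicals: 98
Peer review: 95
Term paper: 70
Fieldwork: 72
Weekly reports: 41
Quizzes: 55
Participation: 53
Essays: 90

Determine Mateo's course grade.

C

Fieldwork score 72 ≥ 55: minimum met.
Weighted total:
  Practicals 98 × 0.18 = 17.64
  Peer review 95 × 0.15 = 14.25
  Term paper 70 × 0.11 = 7.7
  Fieldwork 72 × 0.15 = 10.8
  Weekly reports 41 × 0.05 = 2.05
  Quizzes 55 × 0.12 = 6.6
  Participation 53 × 0.1 = 5.3
  Essays 90 × 0.14 = 12.6
Sum = 76.94
76.94 is ≥ 73 and < 77 → C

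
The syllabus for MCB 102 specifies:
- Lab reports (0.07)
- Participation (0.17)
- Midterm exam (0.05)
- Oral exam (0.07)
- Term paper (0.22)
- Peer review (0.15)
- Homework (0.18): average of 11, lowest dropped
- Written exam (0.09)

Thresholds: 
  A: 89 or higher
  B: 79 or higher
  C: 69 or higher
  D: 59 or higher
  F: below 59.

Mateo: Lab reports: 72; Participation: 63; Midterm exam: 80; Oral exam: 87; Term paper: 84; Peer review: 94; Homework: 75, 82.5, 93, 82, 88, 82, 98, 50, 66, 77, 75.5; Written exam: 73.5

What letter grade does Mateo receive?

Homework: drop 50 → average of remaining 10 = 819/10 = 81.9
Weighted total:
  Lab reports 72 × 0.07 = 5.04
  Participation 63 × 0.17 = 10.71
  Midterm exam 80 × 0.05 = 4
  Oral exam 87 × 0.07 = 6.09
  Term paper 84 × 0.22 = 18.48
  Peer review 94 × 0.15 = 14.1
  Homework 81.9 × 0.18 = 14.742
  Written exam 73.5 × 0.09 = 6.615
Sum = 79.777
79.777 is ≥ 79 and < 89 → B

B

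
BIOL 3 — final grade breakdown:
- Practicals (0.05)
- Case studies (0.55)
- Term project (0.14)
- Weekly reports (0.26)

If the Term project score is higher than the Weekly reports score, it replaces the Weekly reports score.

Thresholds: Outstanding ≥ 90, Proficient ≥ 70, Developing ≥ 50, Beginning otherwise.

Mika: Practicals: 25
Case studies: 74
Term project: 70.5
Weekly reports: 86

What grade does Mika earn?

Proficient

Term project (70.5) ≤ Weekly reports (86), so Weekly reports stays at 86.
Weighted total:
  Practicals 25 × 0.05 = 1.25
  Case studies 74 × 0.55 = 40.7
  Term project 70.5 × 0.14 = 9.87
  Weekly reports 86 × 0.26 = 22.36
Sum = 74.18
74.18 is ≥ 70 and < 90 → Proficient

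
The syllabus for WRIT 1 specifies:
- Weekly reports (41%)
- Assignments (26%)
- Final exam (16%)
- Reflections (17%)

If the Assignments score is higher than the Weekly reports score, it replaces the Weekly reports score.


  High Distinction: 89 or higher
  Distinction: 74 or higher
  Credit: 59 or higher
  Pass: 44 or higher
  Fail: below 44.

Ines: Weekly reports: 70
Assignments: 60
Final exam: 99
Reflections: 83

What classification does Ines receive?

Assignments (60) ≤ Weekly reports (70), so Weekly reports stays at 70.
Weighted total:
  Weekly reports 70 × 0.41 = 28.7
  Assignments 60 × 0.26 = 15.6
  Final exam 99 × 0.16 = 15.84
  Reflections 83 × 0.17 = 14.11
Sum = 74.25
74.25 is ≥ 74 and < 89 → Distinction

Distinction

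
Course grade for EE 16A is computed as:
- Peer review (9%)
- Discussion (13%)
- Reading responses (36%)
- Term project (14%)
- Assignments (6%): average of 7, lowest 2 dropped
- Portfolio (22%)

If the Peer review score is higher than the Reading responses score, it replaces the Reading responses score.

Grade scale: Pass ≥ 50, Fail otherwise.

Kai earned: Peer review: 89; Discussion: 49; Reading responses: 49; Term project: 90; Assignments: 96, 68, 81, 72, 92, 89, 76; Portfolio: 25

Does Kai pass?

Pass

Assignments: drop 68, 72 → average of remaining 5 = 434/5 = 86.8
Peer review (89) > Reading responses (49), so Reading responses counts as 89.
Weighted total:
  Peer review 89 × 0.09 = 8.01
  Discussion 49 × 0.13 = 6.37
  Reading responses 89 × 0.36 = 32.04
  Term project 90 × 0.14 = 12.6
  Assignments 86.8 × 0.06 = 5.208
  Portfolio 25 × 0.22 = 5.5
Sum = 69.728
69.728 ≥ 50 → Pass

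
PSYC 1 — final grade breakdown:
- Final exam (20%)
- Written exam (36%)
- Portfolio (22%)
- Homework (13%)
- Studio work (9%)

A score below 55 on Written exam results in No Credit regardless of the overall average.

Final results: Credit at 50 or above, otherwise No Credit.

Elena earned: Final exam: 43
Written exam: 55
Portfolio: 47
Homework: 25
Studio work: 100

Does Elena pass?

Written exam score 55 ≥ 55: minimum met.
Weighted total:
  Final exam 43 × 0.2 = 8.6
  Written exam 55 × 0.36 = 19.8
  Portfolio 47 × 0.22 = 10.34
  Homework 25 × 0.13 = 3.25
  Studio work 100 × 0.09 = 9
Sum = 50.99
50.99 ≥ 50 → Credit

Credit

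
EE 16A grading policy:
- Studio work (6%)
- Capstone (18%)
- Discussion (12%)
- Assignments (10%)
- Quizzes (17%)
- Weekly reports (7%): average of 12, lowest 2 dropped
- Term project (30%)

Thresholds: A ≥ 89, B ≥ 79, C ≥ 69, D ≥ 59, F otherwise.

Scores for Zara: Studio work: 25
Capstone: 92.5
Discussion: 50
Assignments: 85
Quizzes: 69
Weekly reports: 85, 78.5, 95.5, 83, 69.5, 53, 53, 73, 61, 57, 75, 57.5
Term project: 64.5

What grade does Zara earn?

D

Weekly reports: drop 53, 53 → average of remaining 10 = 735/10 = 73.5
Weighted total:
  Studio work 25 × 0.06 = 1.5
  Capstone 92.5 × 0.18 = 16.65
  Discussion 50 × 0.12 = 6
  Assignments 85 × 0.1 = 8.5
  Quizzes 69 × 0.17 = 11.73
  Weekly reports 73.5 × 0.07 = 5.145
  Term project 64.5 × 0.3 = 19.35
Sum = 68.875
68.875 is ≥ 59 and < 69 → D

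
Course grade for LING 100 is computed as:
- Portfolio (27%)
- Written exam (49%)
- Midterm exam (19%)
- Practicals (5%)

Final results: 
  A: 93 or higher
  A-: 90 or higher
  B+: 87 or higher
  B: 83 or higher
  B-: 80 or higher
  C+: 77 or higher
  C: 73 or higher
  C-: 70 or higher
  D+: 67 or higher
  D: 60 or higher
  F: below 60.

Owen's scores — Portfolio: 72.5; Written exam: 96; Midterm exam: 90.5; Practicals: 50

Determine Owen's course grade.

B

Weighted total:
  Portfolio 72.5 × 0.27 = 19.575
  Written exam 96 × 0.49 = 47.04
  Midterm exam 90.5 × 0.19 = 17.195
  Practicals 50 × 0.05 = 2.5
Sum = 86.31
86.31 is ≥ 83 and < 87 → B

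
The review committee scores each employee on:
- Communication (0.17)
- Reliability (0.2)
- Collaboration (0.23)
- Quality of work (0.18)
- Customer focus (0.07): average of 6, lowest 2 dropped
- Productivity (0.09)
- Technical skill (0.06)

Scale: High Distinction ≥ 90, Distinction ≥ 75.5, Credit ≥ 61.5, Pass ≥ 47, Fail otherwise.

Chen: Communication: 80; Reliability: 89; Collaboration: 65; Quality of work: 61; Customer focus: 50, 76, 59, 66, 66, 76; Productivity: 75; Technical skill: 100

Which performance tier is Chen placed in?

Customer focus: drop 50, 59 → average of remaining 4 = 284/4 = 71
Weighted total:
  Communication 80 × 0.17 = 13.6
  Reliability 89 × 0.2 = 17.8
  Collaboration 65 × 0.23 = 14.95
  Quality of work 61 × 0.18 = 10.98
  Customer focus 71 × 0.07 = 4.97
  Productivity 75 × 0.09 = 6.75
  Technical skill 100 × 0.06 = 6
Sum = 75.05
75.05 is ≥ 61.5 and < 75.5 → Credit

Credit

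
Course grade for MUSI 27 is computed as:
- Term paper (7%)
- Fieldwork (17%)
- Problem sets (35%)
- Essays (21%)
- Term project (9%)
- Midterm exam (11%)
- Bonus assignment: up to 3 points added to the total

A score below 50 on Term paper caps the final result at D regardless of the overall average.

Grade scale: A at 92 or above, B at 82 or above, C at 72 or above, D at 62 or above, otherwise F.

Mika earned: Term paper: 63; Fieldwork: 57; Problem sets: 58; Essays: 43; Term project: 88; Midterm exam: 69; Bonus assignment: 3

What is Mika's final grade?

Term paper score 63 ≥ 50: minimum met.
Weighted total:
  Term paper 63 × 0.07 = 4.41
  Fieldwork 57 × 0.17 = 9.69
  Problem sets 58 × 0.35 = 20.3
  Essays 43 × 0.21 = 9.03
  Term project 88 × 0.09 = 7.92
  Midterm exam 69 × 0.11 = 7.59
Sum = 58.94
Bonus assignment: 58.94 + 3 = 61.94
61.94 < 62 → F

F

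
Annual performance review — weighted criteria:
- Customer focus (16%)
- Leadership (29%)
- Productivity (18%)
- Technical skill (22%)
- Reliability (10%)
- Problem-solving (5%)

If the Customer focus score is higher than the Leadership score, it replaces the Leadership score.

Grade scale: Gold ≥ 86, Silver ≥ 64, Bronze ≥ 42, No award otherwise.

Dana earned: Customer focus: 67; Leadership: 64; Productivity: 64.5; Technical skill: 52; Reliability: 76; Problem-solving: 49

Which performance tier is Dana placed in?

Bronze

Customer focus (67) > Leadership (64), so Leadership counts as 67.
Weighted total:
  Customer focus 67 × 0.16 = 10.72
  Leadership 67 × 0.29 = 19.43
  Productivity 64.5 × 0.18 = 11.61
  Technical skill 52 × 0.22 = 11.44
  Reliability 76 × 0.1 = 7.6
  Problem-solving 49 × 0.05 = 2.45
Sum = 63.25
63.25 is ≥ 42 and < 64 → Bronze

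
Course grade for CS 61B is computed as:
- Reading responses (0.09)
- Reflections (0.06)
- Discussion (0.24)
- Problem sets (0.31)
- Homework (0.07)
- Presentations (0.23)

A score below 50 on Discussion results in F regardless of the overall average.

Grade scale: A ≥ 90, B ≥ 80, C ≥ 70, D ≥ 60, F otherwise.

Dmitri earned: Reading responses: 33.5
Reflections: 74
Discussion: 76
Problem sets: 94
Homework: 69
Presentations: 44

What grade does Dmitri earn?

D

Discussion score 76 ≥ 50: minimum met.
Weighted total:
  Reading responses 33.5 × 0.09 = 3.015
  Reflections 74 × 0.06 = 4.44
  Discussion 76 × 0.24 = 18.24
  Problem sets 94 × 0.31 = 29.14
  Homework 69 × 0.07 = 4.83
  Presentations 44 × 0.23 = 10.12
Sum = 69.785
69.785 is ≥ 60 and < 70 → D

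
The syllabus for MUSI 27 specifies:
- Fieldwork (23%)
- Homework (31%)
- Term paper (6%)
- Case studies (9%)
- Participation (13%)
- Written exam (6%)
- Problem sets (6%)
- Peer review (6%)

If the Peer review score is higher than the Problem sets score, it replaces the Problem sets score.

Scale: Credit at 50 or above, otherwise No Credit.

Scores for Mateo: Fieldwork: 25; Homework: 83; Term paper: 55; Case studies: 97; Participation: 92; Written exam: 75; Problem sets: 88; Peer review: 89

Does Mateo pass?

Peer review (89) > Problem sets (88), so Problem sets counts as 89.
Weighted total:
  Fieldwork 25 × 0.23 = 5.75
  Homework 83 × 0.31 = 25.73
  Term paper 55 × 0.06 = 3.3
  Case studies 97 × 0.09 = 8.73
  Participation 92 × 0.13 = 11.96
  Written exam 75 × 0.06 = 4.5
  Problem sets 89 × 0.06 = 5.34
  Peer review 89 × 0.06 = 5.34
Sum = 70.65
70.65 ≥ 50 → Credit

Credit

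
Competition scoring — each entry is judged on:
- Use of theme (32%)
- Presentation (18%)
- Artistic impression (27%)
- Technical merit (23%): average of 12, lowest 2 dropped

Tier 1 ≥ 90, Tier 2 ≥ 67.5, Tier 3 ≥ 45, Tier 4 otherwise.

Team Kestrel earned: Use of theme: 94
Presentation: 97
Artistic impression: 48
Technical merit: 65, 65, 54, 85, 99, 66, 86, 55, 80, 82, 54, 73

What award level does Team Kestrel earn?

Tier 2

Technical merit: drop 54, 54 → average of remaining 10 = 756/10 = 75.6
Weighted total:
  Use of theme 94 × 0.32 = 30.08
  Presentation 97 × 0.18 = 17.46
  Artistic impression 48 × 0.27 = 12.96
  Technical merit 75.6 × 0.23 = 17.388
Sum = 77.888
77.888 is ≥ 67.5 and < 90 → Tier 2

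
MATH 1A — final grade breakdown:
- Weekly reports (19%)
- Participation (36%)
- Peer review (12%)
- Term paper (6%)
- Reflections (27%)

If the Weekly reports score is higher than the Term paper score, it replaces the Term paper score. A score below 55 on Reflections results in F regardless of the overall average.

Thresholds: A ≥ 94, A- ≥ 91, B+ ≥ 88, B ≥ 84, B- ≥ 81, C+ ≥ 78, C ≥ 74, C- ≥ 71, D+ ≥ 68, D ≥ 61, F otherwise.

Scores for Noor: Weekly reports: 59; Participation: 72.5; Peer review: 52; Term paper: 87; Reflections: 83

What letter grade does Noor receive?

Weekly reports (59) ≤ Term paper (87), so Term paper stays at 87.
Reflections score 83 ≥ 55: minimum met.
Weighted total:
  Weekly reports 59 × 0.19 = 11.21
  Participation 72.5 × 0.36 = 26.1
  Peer review 52 × 0.12 = 6.24
  Term paper 87 × 0.06 = 5.22
  Reflections 83 × 0.27 = 22.41
Sum = 71.18
71.18 is ≥ 71 and < 74 → C-

C-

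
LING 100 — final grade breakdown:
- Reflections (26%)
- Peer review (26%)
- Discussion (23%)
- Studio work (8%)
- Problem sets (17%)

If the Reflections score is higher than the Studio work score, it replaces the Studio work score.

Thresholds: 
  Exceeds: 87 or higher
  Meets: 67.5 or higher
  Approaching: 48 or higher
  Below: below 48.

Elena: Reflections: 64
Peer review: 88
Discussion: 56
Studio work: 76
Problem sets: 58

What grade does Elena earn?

Reflections (64) ≤ Studio work (76), so Studio work stays at 76.
Weighted total:
  Reflections 64 × 0.26 = 16.64
  Peer review 88 × 0.26 = 22.88
  Discussion 56 × 0.23 = 12.88
  Studio work 76 × 0.08 = 6.08
  Problem sets 58 × 0.17 = 9.86
Sum = 68.34
68.34 is ≥ 67.5 and < 87 → Meets

Meets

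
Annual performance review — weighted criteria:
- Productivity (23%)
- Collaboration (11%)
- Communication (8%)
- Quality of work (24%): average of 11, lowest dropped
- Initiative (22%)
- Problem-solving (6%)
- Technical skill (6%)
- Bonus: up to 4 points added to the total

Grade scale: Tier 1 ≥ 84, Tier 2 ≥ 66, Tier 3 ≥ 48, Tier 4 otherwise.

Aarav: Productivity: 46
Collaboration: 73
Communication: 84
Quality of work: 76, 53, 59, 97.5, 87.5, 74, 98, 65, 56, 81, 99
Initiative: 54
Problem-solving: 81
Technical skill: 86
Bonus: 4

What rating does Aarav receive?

Tier 2

Quality of work: drop 53 → average of remaining 10 = 793/10 = 79.3
Weighted total:
  Productivity 46 × 0.23 = 10.58
  Collaboration 73 × 0.11 = 8.03
  Communication 84 × 0.08 = 6.72
  Quality of work 79.3 × 0.24 = 19.032
  Initiative 54 × 0.22 = 11.88
  Problem-solving 81 × 0.06 = 4.86
  Technical skill 86 × 0.06 = 5.16
Sum = 66.262
Bonus: 66.262 + 4 = 70.262
70.262 is ≥ 66 and < 84 → Tier 2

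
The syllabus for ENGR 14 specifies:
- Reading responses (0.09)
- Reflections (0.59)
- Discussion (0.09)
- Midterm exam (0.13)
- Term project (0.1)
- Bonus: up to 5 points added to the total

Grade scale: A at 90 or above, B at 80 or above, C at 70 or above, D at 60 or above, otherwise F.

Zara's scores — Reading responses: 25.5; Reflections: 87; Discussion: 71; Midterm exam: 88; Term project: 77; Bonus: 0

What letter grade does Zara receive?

C

Weighted total:
  Reading responses 25.5 × 0.09 = 2.295
  Reflections 87 × 0.59 = 51.33
  Discussion 71 × 0.09 = 6.39
  Midterm exam 88 × 0.13 = 11.44
  Term project 77 × 0.1 = 7.7
Sum = 79.155
Bonus: 79.155 + 0 = 79.155
79.155 is ≥ 70 and < 80 → C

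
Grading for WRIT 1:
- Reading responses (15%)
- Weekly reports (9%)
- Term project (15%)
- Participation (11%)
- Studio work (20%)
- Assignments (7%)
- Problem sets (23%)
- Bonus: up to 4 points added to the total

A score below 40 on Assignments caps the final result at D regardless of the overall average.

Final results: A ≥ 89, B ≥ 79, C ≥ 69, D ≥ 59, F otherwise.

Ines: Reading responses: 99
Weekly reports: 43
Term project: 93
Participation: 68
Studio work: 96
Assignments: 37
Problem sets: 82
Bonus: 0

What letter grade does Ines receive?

Assignments score 37 < 40: minimum not met.
Weighted total:
  Reading responses 99 × 0.15 = 14.85
  Weekly reports 43 × 0.09 = 3.87
  Term project 93 × 0.15 = 13.95
  Participation 68 × 0.11 = 7.48
  Studio work 96 × 0.2 = 19.2
  Assignments 37 × 0.07 = 2.59
  Problem sets 82 × 0.23 = 18.86
Sum = 80.8
Bonus: 80.8 + 0 = 80.8
80.8 would be B; cap at D applies → D.

D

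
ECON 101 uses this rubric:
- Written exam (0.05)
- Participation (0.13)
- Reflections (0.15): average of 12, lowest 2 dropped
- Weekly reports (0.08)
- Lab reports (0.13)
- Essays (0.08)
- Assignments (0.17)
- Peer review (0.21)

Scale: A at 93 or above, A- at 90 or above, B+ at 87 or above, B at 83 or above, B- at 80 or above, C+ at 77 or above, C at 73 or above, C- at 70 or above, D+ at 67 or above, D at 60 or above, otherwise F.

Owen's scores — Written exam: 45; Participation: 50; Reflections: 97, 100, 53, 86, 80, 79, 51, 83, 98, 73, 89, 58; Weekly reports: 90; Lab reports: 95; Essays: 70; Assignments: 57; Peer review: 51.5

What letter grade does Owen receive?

D+

Reflections: drop 51, 53 → average of remaining 10 = 843/10 = 84.3
Weighted total:
  Written exam 45 × 0.05 = 2.25
  Participation 50 × 0.13 = 6.5
  Reflections 84.3 × 0.15 = 12.645
  Weekly reports 90 × 0.08 = 7.2
  Lab reports 95 × 0.13 = 12.35
  Essays 70 × 0.08 = 5.6
  Assignments 57 × 0.17 = 9.69
  Peer review 51.5 × 0.21 = 10.815
Sum = 67.05
67.05 is ≥ 67 and < 70 → D+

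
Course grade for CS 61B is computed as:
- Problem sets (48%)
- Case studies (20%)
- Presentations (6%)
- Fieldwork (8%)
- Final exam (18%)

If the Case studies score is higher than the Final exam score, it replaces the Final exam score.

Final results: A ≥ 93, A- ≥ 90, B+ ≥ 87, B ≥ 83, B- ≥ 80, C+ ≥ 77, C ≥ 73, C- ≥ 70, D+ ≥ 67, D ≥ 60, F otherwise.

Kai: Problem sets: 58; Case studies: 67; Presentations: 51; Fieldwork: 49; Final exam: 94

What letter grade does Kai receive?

Case studies (67) ≤ Final exam (94), so Final exam stays at 94.
Weighted total:
  Problem sets 58 × 0.48 = 27.84
  Case studies 67 × 0.2 = 13.4
  Presentations 51 × 0.06 = 3.06
  Fieldwork 49 × 0.08 = 3.92
  Final exam 94 × 0.18 = 16.92
Sum = 65.14
65.14 is ≥ 60 and < 67 → D

D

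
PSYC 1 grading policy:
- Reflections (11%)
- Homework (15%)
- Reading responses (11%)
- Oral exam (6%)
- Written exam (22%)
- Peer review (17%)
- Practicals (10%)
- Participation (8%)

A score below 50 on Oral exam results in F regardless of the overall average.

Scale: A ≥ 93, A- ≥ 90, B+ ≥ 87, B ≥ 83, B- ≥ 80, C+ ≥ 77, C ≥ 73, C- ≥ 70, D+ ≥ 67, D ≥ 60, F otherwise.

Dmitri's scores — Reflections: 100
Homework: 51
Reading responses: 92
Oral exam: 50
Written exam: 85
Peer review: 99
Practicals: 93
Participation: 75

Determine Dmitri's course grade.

Oral exam score 50 ≥ 50: minimum met.
Weighted total:
  Reflections 100 × 0.11 = 11
  Homework 51 × 0.15 = 7.65
  Reading responses 92 × 0.11 = 10.12
  Oral exam 50 × 0.06 = 3
  Written exam 85 × 0.22 = 18.7
  Peer review 99 × 0.17 = 16.83
  Practicals 93 × 0.1 = 9.3
  Participation 75 × 0.08 = 6
Sum = 82.6
82.6 is ≥ 80 and < 83 → B-

B-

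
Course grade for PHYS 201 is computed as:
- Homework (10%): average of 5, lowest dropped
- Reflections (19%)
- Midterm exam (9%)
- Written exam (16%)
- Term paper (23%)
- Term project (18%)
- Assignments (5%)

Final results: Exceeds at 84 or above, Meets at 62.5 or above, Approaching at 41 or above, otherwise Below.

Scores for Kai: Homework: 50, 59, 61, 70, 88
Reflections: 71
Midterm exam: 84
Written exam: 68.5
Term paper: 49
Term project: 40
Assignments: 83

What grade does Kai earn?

Approaching

Homework: drop 50 → average of remaining 4 = 278/4 = 69.5
Weighted total:
  Homework 69.5 × 0.1 = 6.95
  Reflections 71 × 0.19 = 13.49
  Midterm exam 84 × 0.09 = 7.56
  Written exam 68.5 × 0.16 = 10.96
  Term paper 49 × 0.23 = 11.27
  Term project 40 × 0.18 = 7.2
  Assignments 83 × 0.05 = 4.15
Sum = 61.58
61.58 is ≥ 41 and < 62.5 → Approaching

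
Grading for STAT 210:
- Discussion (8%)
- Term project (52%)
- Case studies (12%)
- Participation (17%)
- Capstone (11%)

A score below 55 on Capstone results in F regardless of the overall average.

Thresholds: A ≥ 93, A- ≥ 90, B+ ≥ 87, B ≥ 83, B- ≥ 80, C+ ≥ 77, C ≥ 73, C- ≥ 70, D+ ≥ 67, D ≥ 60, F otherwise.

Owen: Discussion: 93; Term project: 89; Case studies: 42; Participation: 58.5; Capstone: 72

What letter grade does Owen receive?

C

Capstone score 72 ≥ 55: minimum met.
Weighted total:
  Discussion 93 × 0.08 = 7.44
  Term project 89 × 0.52 = 46.28
  Case studies 42 × 0.12 = 5.04
  Participation 58.5 × 0.17 = 9.945
  Capstone 72 × 0.11 = 7.92
Sum = 76.625
76.625 is ≥ 73 and < 77 → C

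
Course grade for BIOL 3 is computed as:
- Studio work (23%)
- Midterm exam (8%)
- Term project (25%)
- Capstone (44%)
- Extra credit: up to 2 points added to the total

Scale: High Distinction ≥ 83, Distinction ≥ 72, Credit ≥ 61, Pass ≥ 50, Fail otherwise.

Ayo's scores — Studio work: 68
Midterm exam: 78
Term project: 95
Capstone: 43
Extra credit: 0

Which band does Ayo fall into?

Weighted total:
  Studio work 68 × 0.23 = 15.64
  Midterm exam 78 × 0.08 = 6.24
  Term project 95 × 0.25 = 23.75
  Capstone 43 × 0.44 = 18.92
Sum = 64.55
Extra credit: 64.55 + 0 = 64.55
64.55 is ≥ 61 and < 72 → Credit

Credit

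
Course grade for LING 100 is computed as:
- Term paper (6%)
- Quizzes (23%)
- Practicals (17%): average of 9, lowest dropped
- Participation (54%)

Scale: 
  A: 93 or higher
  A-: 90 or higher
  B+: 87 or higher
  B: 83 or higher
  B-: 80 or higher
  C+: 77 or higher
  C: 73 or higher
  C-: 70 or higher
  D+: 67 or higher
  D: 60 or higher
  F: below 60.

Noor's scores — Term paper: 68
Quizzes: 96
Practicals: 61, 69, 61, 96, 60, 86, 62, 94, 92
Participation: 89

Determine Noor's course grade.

Practicals: drop 60 → average of remaining 8 = 621/8 = 77.625
Weighted total:
  Term paper 68 × 0.06 = 4.08
  Quizzes 96 × 0.23 = 22.08
  Practicals 77.625 × 0.17 = 13.19625
  Participation 89 × 0.54 = 48.06
Sum = 87.41625
87.41625 is ≥ 87 and < 90 → B+

B+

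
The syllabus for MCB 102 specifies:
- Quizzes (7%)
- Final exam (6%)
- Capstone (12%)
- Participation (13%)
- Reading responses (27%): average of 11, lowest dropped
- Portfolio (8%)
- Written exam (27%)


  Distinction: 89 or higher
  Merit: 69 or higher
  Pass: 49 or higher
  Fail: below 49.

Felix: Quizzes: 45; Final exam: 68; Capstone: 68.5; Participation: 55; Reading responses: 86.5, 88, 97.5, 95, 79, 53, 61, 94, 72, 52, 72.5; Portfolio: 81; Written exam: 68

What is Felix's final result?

Pass

Reading responses: drop 52 → average of remaining 10 = 798.5/10 = 79.85
Weighted total:
  Quizzes 45 × 0.07 = 3.15
  Final exam 68 × 0.06 = 4.08
  Capstone 68.5 × 0.12 = 8.22
  Participation 55 × 0.13 = 7.15
  Reading responses 79.85 × 0.27 = 21.5595
  Portfolio 81 × 0.08 = 6.48
  Written exam 68 × 0.27 = 18.36
Sum = 68.9995
68.9995 is ≥ 49 and < 69 → Pass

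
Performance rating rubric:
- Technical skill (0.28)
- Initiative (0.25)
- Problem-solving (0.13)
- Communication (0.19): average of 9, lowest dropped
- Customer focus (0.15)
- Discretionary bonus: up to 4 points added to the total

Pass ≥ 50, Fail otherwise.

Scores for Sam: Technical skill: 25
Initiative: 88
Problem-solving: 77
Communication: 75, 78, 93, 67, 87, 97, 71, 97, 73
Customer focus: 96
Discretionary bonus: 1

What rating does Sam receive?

Communication: drop 67 → average of remaining 8 = 671/8 = 83.875
Weighted total:
  Technical skill 25 × 0.28 = 7
  Initiative 88 × 0.25 = 22
  Problem-solving 77 × 0.13 = 10.01
  Communication 83.875 × 0.19 = 15.93625
  Customer focus 96 × 0.15 = 14.4
Sum = 69.34625
Discretionary bonus: 69.34625 + 1 = 70.34625
70.34625 ≥ 50 → Pass

Pass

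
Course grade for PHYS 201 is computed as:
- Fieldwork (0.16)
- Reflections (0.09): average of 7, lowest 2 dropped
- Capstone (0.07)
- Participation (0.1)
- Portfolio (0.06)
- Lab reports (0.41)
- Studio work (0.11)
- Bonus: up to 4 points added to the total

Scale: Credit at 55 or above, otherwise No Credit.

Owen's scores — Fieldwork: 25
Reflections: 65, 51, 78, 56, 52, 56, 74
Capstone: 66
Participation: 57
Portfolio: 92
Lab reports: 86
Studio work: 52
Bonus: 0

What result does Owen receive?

Credit

Reflections: drop 51, 52 → average of remaining 5 = 329/5 = 65.8
Weighted total:
  Fieldwork 25 × 0.16 = 4
  Reflections 65.8 × 0.09 = 5.922
  Capstone 66 × 0.07 = 4.62
  Participation 57 × 0.1 = 5.7
  Portfolio 92 × 0.06 = 5.52
  Lab reports 86 × 0.41 = 35.26
  Studio work 52 × 0.11 = 5.72
Sum = 66.742
Bonus: 66.742 + 0 = 66.742
66.742 ≥ 55 → Credit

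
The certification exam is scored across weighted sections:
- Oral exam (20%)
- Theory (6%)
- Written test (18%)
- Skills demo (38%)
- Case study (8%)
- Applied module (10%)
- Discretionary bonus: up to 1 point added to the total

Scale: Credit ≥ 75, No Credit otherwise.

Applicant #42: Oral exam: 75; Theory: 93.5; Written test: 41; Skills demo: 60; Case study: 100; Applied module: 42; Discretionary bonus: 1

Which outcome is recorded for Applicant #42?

Weighted total:
  Oral exam 75 × 0.2 = 15
  Theory 93.5 × 0.06 = 5.61
  Written test 41 × 0.18 = 7.38
  Skills demo 60 × 0.38 = 22.8
  Case study 100 × 0.08 = 8
  Applied module 42 × 0.1 = 4.2
Sum = 62.99
Discretionary bonus: 62.99 + 1 = 63.99
63.99 < 75 → No Credit

No Credit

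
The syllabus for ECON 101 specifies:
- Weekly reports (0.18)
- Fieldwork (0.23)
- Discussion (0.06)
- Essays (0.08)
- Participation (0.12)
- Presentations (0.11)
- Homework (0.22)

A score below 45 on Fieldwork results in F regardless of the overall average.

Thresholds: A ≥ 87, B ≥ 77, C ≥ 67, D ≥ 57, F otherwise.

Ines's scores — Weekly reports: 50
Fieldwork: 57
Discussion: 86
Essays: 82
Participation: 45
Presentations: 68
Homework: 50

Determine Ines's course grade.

Fieldwork score 57 ≥ 45: minimum met.
Weighted total:
  Weekly reports 50 × 0.18 = 9
  Fieldwork 57 × 0.23 = 13.11
  Discussion 86 × 0.06 = 5.16
  Essays 82 × 0.08 = 6.56
  Participation 45 × 0.12 = 5.4
  Presentations 68 × 0.11 = 7.48
  Homework 50 × 0.22 = 11
Sum = 57.71
57.71 is ≥ 57 and < 67 → D

D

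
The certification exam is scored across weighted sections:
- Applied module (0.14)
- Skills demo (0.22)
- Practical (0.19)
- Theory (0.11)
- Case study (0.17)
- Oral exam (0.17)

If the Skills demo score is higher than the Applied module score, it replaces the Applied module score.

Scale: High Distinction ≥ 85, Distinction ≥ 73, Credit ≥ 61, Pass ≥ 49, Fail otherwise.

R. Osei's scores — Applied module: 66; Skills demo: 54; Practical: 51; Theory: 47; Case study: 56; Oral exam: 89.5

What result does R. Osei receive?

Pass

Skills demo (54) ≤ Applied module (66), so Applied module stays at 66.
Weighted total:
  Applied module 66 × 0.14 = 9.24
  Skills demo 54 × 0.22 = 11.88
  Practical 51 × 0.19 = 9.69
  Theory 47 × 0.11 = 5.17
  Case study 56 × 0.17 = 9.52
  Oral exam 89.5 × 0.17 = 15.215
Sum = 60.715
60.715 is ≥ 49 and < 61 → Pass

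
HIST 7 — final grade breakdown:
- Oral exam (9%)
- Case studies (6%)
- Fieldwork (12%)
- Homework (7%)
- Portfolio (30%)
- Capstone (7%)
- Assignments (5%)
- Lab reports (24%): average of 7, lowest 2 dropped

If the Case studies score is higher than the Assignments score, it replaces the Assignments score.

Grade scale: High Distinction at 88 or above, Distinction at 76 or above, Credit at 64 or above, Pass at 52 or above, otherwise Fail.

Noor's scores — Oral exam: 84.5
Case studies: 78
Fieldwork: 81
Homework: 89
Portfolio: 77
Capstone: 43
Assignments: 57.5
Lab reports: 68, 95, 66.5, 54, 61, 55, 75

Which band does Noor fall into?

Credit

Lab reports: drop 54, 55 → average of remaining 5 = 365.5/5 = 73.1
Case studies (78) > Assignments (57.5), so Assignments counts as 78.
Weighted total:
  Oral exam 84.5 × 0.09 = 7.605
  Case studies 78 × 0.06 = 4.68
  Fieldwork 81 × 0.12 = 9.72
  Homework 89 × 0.07 = 6.23
  Portfolio 77 × 0.3 = 23.1
  Capstone 43 × 0.07 = 3.01
  Assignments 78 × 0.05 = 3.9
  Lab reports 73.1 × 0.24 = 17.544
Sum = 75.789
75.789 is ≥ 64 and < 76 → Credit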